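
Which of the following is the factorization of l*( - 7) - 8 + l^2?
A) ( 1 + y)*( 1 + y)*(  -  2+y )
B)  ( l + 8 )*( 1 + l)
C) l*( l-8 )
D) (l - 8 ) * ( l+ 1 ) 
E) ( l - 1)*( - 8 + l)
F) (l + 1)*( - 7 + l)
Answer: D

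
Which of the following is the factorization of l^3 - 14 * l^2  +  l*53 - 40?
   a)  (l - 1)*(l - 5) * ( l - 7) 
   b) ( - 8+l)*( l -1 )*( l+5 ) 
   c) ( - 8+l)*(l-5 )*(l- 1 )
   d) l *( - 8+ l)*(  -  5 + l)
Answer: c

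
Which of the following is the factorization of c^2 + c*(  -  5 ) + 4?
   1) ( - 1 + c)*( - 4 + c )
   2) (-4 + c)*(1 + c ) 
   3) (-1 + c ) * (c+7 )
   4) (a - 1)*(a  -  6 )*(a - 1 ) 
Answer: 1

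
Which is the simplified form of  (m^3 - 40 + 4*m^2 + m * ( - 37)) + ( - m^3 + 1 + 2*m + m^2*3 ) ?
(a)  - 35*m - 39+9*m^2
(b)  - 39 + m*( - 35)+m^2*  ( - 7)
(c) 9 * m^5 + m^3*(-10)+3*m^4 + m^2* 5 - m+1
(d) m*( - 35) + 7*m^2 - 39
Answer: d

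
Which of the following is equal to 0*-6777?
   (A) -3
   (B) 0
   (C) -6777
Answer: B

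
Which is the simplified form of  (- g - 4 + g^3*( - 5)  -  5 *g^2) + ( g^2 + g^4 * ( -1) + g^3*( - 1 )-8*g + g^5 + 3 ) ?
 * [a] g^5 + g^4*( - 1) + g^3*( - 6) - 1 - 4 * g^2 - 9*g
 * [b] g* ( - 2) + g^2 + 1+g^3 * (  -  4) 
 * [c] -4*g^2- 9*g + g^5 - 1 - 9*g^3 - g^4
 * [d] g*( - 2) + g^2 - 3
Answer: a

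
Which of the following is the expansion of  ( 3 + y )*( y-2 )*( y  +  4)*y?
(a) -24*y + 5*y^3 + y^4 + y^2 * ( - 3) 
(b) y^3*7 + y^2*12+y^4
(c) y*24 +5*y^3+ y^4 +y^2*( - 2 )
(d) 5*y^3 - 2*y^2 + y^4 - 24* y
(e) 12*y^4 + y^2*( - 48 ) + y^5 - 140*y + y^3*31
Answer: d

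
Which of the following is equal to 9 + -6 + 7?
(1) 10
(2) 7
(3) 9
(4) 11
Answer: 1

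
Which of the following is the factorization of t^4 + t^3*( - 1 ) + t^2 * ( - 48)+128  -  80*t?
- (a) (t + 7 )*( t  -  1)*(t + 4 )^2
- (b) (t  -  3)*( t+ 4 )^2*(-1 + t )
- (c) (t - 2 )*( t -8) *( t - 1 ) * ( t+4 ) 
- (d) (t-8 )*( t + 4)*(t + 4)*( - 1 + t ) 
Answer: d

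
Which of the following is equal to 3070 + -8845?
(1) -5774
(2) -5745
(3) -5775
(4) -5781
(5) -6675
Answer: 3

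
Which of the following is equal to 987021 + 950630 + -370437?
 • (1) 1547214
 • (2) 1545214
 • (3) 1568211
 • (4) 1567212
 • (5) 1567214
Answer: 5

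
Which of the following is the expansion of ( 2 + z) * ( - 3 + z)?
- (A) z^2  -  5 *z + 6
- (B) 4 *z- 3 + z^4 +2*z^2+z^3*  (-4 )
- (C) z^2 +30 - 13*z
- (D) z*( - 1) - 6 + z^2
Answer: D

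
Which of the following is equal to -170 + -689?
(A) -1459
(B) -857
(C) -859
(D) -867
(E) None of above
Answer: C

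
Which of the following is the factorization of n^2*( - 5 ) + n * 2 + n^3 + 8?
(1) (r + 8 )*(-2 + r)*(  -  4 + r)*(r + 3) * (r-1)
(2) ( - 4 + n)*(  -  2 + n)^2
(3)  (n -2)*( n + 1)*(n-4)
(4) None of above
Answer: 3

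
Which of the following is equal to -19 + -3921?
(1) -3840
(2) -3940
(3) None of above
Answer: 2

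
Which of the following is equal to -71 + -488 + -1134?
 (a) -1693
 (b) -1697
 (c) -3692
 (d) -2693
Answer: a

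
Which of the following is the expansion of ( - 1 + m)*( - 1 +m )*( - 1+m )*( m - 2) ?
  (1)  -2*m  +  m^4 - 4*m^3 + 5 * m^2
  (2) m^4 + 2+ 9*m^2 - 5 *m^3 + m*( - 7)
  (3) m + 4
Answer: 2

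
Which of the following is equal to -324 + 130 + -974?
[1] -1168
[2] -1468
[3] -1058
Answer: 1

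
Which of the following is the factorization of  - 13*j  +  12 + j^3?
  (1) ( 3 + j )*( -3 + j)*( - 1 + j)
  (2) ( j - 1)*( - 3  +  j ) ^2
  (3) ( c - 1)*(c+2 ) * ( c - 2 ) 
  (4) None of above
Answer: 4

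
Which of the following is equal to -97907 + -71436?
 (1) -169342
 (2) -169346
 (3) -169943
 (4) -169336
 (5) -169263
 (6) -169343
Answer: 6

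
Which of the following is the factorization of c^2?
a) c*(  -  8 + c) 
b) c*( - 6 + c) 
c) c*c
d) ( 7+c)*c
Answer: c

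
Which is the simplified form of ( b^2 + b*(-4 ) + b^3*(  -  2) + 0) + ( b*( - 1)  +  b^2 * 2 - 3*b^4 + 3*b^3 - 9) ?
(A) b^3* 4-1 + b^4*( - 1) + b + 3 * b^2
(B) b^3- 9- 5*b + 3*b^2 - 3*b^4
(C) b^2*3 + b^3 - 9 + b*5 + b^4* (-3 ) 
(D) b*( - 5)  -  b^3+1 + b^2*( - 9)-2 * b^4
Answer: B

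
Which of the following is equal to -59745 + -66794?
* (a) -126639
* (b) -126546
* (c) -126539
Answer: c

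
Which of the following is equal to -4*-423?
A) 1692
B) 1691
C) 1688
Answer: A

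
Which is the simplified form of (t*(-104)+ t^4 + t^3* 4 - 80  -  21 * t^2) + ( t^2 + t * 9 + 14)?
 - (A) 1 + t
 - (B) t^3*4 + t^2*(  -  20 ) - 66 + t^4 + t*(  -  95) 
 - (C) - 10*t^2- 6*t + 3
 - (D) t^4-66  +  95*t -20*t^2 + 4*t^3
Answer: B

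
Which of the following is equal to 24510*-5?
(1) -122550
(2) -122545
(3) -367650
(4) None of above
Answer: 1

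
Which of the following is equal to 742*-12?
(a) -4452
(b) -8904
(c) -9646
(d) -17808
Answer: b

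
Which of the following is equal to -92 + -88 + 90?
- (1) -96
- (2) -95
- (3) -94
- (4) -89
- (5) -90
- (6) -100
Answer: 5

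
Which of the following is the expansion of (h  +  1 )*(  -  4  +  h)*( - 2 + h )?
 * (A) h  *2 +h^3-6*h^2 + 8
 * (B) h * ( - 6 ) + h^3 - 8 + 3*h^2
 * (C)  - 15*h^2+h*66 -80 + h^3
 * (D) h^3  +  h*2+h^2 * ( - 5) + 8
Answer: D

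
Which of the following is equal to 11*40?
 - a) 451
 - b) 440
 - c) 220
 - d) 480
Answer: b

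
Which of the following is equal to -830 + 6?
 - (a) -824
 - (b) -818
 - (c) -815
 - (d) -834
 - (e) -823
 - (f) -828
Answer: a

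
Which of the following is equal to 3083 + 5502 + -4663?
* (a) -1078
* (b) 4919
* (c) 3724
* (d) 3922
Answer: d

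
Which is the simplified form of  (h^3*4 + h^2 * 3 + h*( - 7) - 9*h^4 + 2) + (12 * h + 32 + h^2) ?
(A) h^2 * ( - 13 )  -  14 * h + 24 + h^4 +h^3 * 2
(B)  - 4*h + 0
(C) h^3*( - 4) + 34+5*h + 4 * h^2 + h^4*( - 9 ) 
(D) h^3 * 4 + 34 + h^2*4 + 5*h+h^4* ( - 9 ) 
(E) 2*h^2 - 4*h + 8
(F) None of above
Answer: D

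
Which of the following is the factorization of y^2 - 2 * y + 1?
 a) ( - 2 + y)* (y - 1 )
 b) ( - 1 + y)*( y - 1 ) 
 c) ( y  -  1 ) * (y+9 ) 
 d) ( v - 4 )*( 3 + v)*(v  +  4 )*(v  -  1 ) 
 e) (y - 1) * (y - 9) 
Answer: b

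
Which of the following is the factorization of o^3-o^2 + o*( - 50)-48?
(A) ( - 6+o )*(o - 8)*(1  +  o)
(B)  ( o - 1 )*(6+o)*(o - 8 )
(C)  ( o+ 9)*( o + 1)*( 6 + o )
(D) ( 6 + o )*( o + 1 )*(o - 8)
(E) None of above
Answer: D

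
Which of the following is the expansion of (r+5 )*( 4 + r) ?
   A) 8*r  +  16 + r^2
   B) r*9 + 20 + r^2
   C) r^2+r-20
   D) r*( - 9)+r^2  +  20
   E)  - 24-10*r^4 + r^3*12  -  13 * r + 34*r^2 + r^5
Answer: B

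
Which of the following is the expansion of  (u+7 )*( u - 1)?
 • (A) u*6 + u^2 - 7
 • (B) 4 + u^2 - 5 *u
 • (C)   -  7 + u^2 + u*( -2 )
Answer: A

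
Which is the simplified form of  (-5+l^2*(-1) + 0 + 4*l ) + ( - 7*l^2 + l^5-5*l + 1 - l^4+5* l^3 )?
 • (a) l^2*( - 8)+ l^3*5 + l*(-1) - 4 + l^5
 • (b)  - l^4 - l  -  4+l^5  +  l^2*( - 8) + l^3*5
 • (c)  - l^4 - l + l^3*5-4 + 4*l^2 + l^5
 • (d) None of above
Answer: b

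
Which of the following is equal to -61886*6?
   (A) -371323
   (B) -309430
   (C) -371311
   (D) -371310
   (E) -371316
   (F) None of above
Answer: E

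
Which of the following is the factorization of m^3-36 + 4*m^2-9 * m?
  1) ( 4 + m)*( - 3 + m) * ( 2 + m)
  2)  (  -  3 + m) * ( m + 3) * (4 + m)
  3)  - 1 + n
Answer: 2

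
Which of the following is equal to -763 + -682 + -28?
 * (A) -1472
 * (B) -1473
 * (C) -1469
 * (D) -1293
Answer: B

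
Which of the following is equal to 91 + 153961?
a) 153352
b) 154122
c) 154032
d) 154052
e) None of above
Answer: d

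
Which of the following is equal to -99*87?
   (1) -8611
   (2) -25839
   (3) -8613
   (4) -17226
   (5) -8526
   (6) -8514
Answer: 3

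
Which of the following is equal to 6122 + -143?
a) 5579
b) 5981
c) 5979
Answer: c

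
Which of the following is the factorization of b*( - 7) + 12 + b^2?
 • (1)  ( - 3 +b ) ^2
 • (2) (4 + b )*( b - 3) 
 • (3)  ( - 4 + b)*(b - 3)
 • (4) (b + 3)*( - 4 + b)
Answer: 3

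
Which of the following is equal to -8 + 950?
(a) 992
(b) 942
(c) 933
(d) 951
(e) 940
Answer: b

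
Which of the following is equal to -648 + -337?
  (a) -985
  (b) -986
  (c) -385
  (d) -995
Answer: a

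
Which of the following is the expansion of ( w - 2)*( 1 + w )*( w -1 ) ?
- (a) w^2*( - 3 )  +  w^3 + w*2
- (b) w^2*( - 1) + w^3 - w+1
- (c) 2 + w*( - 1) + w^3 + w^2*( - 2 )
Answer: c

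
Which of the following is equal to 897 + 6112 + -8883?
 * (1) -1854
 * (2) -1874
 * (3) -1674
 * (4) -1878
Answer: 2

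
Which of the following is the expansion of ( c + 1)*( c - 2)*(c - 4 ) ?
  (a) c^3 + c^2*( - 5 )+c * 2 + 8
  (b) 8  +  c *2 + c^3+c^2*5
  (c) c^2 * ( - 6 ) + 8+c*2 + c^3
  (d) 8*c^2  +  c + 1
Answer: a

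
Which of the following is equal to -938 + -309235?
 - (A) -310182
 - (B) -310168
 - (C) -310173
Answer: C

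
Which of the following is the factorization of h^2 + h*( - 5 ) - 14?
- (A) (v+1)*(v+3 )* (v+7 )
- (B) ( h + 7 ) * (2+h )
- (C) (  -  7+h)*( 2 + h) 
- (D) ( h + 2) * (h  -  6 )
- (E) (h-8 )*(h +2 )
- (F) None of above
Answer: C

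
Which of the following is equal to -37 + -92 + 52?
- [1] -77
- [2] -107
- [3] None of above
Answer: 1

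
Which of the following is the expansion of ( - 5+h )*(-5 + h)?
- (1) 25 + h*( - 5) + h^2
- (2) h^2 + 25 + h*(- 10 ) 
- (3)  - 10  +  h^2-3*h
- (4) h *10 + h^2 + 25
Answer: 2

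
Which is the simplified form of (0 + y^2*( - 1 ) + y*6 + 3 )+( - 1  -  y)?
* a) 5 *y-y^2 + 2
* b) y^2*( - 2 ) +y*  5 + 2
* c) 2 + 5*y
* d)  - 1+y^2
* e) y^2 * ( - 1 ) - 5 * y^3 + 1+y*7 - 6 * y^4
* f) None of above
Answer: a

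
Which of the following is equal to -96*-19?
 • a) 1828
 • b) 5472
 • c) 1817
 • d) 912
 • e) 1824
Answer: e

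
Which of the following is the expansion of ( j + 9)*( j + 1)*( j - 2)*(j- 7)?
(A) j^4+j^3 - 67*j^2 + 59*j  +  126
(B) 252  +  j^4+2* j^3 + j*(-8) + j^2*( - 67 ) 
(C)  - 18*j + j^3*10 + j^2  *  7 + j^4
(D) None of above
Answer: A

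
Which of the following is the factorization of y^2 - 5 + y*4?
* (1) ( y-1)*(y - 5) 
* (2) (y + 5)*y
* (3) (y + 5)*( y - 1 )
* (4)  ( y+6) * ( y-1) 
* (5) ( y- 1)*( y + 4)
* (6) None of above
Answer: 3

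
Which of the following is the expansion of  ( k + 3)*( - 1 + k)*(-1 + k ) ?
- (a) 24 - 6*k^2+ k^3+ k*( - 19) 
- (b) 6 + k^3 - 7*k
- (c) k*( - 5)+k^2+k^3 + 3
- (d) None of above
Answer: c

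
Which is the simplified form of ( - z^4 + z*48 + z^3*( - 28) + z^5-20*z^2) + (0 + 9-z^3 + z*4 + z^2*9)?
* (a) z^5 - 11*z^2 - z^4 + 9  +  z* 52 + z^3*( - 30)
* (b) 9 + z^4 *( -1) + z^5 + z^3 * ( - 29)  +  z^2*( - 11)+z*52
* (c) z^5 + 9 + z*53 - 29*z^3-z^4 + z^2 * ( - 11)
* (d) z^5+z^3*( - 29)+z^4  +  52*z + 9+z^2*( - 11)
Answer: b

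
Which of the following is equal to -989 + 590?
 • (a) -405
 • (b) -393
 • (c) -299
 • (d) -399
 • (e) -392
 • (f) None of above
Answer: d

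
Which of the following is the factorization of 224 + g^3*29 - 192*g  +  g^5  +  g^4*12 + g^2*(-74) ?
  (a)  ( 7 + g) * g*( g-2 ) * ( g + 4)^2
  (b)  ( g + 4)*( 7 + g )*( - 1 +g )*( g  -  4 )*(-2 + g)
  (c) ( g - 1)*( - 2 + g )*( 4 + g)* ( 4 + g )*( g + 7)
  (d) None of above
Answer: c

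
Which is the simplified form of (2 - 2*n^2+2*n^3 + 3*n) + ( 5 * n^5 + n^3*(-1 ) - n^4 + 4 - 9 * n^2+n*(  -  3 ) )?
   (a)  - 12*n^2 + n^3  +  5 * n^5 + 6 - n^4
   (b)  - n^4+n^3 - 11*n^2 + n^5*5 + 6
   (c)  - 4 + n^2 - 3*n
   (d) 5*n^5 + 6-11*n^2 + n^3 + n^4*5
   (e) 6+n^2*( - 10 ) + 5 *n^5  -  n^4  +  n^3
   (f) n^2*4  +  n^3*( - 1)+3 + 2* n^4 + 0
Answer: b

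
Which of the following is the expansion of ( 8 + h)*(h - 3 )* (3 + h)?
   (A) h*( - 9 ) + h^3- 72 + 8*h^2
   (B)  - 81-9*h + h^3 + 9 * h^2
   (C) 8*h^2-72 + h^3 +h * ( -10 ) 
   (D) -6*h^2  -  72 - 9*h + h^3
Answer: A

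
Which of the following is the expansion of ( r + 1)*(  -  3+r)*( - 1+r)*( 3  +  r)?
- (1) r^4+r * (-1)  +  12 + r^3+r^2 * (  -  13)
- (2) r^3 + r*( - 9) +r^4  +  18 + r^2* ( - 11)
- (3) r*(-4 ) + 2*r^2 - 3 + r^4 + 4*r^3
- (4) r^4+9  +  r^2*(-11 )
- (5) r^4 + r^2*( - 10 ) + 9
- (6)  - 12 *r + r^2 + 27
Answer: 5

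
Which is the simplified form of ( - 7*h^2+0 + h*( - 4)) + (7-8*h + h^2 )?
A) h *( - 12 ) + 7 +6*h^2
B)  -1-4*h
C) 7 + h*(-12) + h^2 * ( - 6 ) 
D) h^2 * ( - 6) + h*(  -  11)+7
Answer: C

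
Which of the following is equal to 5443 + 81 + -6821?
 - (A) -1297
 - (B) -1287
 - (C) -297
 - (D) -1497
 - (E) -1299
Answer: A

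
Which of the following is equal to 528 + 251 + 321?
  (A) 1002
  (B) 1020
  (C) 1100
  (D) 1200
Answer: C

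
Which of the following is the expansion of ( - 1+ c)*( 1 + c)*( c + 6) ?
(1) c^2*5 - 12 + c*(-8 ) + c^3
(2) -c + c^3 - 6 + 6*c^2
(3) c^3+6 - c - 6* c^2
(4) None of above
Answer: 2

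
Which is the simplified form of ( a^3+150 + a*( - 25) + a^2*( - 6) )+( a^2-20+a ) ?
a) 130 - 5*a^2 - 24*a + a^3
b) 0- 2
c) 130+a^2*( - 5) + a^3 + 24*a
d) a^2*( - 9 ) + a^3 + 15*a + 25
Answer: a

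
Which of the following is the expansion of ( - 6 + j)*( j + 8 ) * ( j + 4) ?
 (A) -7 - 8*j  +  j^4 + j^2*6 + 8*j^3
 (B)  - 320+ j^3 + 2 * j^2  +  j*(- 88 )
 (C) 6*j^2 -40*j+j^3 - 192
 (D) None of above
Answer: C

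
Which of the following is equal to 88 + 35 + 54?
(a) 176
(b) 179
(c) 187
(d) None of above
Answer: d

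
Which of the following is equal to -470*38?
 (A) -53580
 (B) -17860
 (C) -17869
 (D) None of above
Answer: B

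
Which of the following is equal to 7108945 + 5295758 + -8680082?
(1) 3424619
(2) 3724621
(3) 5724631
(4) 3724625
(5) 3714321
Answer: 2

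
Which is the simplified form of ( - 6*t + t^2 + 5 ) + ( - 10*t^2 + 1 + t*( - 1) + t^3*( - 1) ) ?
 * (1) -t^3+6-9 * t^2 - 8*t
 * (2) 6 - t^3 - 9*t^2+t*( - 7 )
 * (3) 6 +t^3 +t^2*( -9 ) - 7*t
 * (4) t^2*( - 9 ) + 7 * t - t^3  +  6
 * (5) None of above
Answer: 2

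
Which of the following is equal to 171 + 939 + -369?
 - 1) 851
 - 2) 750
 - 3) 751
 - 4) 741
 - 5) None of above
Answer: 4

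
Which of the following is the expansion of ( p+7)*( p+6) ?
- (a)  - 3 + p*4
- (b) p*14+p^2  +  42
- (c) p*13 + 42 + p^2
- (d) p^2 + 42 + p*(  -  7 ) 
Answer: c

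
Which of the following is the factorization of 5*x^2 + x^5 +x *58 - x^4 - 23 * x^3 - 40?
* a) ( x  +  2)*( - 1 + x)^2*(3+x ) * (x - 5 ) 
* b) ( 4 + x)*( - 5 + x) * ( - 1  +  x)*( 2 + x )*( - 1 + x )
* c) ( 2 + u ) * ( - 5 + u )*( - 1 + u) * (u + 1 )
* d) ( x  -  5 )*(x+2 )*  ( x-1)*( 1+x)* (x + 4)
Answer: b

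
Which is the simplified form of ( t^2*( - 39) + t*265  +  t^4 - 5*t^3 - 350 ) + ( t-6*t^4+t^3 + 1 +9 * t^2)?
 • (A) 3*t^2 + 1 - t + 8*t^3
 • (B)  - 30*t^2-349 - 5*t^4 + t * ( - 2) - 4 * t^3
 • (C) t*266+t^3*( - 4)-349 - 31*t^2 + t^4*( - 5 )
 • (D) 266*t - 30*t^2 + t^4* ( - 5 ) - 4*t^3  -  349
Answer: D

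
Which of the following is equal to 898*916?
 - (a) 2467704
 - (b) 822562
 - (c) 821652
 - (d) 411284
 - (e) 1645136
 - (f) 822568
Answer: f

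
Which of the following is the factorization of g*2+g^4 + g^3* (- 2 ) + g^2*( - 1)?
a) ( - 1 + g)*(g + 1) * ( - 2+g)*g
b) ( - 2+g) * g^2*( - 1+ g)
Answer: a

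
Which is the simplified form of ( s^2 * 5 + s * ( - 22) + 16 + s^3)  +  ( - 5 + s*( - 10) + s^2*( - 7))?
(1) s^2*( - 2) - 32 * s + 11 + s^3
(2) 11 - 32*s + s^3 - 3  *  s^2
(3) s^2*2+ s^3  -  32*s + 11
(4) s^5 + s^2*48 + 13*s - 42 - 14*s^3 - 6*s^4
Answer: 1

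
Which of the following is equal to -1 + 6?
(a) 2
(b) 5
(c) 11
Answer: b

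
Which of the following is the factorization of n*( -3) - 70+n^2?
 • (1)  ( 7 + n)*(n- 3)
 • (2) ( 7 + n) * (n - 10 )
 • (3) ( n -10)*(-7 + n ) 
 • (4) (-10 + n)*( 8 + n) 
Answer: 2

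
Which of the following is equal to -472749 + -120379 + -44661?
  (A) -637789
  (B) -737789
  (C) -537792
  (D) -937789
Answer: A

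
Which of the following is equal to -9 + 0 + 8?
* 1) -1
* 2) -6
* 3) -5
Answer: 1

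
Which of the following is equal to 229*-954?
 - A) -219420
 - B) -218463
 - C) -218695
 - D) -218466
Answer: D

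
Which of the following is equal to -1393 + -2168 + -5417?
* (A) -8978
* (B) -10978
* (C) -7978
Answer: A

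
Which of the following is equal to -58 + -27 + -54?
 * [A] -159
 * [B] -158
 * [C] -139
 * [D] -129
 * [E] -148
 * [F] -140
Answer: C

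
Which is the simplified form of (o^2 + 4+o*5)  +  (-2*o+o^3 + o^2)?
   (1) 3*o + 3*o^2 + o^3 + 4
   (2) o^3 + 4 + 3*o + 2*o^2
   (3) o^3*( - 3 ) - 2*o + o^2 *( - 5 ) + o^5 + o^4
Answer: 2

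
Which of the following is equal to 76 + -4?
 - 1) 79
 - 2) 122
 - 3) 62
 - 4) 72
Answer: 4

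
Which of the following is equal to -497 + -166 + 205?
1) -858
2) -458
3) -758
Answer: 2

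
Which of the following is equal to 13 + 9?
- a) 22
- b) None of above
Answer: a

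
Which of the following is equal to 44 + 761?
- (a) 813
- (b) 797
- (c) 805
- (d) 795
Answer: c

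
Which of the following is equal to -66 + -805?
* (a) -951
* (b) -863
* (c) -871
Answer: c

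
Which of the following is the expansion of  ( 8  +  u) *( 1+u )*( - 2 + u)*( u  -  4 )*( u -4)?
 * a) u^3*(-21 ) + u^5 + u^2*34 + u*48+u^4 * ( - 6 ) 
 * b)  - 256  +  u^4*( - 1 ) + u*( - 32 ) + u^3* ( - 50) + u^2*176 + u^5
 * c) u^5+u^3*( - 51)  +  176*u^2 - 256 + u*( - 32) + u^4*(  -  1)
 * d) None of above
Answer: b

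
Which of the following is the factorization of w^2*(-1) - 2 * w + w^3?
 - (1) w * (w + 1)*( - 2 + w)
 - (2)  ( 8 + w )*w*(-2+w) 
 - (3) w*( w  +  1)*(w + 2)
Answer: 1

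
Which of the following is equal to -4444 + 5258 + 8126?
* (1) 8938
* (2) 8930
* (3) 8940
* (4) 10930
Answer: 3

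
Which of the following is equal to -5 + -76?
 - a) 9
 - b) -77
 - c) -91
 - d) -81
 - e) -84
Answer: d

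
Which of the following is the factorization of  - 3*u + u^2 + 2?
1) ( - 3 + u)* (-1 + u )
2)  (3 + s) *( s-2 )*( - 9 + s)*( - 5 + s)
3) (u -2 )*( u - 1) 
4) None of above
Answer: 3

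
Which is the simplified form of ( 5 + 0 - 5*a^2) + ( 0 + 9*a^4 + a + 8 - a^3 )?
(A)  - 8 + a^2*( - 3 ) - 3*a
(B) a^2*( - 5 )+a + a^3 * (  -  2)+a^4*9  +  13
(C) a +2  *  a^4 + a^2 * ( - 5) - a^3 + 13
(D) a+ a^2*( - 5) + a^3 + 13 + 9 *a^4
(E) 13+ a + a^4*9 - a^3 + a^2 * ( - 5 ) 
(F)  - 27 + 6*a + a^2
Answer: E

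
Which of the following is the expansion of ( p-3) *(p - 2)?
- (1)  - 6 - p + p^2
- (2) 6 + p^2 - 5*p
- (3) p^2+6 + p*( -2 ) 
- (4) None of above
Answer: 2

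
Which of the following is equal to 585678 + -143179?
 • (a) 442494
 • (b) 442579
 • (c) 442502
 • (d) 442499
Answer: d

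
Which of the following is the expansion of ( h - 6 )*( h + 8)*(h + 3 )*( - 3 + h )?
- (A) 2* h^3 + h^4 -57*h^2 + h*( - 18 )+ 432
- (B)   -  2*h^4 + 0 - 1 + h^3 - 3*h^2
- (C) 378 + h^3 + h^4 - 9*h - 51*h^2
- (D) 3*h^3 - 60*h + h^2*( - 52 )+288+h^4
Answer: A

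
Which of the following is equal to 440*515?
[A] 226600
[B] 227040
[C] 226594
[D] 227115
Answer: A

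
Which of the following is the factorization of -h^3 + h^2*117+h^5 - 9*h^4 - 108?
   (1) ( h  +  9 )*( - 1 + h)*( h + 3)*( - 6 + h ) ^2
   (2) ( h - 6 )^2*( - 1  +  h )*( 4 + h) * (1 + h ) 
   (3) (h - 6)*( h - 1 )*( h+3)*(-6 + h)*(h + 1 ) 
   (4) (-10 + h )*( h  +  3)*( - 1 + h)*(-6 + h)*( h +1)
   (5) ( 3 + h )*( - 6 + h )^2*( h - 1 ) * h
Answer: 3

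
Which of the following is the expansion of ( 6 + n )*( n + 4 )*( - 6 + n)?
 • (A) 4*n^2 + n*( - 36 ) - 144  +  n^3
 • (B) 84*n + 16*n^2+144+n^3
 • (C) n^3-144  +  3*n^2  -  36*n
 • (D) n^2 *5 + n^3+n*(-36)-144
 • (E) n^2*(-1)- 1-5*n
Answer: A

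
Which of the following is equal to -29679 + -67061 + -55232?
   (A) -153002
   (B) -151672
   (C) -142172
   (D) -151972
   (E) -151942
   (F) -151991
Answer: D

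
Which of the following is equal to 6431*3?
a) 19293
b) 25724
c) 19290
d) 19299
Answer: a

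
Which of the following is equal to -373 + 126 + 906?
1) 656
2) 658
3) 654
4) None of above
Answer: 4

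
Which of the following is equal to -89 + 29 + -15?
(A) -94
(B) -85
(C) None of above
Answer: C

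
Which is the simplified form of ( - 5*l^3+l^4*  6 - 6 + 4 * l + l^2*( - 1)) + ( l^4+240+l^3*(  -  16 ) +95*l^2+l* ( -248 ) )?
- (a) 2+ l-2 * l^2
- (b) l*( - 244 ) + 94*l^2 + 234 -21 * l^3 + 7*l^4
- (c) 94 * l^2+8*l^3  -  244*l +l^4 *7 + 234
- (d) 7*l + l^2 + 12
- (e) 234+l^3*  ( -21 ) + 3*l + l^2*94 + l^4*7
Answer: b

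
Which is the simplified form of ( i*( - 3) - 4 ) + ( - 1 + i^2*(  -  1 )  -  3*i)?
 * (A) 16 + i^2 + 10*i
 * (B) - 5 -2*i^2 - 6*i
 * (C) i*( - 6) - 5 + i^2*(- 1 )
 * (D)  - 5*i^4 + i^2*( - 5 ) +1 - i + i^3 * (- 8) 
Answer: C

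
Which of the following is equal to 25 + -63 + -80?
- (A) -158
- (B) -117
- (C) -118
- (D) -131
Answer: C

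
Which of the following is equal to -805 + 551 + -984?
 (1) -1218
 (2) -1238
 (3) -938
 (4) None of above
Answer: 2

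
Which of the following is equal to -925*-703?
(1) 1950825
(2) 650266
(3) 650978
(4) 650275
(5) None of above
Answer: 4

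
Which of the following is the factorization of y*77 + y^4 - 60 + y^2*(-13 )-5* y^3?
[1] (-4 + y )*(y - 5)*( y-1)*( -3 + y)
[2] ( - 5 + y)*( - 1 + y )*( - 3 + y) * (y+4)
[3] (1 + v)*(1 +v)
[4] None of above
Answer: 2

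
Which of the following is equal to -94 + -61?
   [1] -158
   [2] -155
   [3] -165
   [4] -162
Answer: 2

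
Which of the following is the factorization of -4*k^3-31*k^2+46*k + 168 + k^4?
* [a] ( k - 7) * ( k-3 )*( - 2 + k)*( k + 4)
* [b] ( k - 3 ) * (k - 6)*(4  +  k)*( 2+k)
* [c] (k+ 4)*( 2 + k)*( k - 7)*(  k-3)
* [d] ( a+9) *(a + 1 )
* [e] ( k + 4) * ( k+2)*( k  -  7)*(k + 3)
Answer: c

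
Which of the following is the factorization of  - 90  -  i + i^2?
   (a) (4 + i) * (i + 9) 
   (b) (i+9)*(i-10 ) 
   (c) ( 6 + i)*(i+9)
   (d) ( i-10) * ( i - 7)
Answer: b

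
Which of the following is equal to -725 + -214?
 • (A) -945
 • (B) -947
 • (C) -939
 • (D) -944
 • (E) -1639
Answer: C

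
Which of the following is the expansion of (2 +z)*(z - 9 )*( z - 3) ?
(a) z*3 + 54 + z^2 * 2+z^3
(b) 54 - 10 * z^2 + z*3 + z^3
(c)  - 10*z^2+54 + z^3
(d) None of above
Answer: b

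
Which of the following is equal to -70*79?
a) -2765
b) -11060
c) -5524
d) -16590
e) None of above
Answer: e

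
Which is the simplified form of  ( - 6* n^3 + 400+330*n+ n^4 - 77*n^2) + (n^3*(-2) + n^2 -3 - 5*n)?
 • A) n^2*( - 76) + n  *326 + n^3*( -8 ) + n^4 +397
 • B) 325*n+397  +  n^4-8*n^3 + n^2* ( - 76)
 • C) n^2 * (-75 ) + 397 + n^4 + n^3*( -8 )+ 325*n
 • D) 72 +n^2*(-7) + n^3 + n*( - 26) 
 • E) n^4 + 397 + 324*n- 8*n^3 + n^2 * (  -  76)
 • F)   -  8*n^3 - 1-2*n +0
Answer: B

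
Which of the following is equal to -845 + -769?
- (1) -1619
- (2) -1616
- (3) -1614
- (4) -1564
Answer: 3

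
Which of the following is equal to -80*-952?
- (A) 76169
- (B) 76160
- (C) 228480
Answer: B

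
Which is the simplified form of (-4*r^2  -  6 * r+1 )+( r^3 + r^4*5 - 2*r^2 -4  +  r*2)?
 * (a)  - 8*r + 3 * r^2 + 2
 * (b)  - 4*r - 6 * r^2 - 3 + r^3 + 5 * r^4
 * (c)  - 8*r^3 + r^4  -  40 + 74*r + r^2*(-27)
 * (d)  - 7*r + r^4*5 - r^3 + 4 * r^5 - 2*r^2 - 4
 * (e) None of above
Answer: b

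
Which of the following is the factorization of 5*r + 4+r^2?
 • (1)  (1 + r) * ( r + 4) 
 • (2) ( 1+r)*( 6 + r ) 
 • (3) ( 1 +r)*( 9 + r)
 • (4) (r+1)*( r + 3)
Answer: 1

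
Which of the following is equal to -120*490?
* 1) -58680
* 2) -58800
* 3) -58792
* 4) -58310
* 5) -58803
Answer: 2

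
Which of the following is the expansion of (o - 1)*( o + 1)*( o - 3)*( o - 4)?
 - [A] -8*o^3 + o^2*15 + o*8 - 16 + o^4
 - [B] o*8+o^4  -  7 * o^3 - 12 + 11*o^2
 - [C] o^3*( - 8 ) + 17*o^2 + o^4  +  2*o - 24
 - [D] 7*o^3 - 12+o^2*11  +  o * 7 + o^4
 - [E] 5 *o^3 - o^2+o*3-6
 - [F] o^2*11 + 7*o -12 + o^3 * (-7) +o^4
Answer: F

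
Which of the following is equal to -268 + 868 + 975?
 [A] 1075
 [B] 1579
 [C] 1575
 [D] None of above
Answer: C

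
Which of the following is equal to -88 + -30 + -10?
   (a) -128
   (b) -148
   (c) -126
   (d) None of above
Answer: a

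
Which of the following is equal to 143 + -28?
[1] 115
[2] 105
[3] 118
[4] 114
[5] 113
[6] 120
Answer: 1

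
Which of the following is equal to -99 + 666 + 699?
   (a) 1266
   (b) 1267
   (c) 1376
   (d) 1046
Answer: a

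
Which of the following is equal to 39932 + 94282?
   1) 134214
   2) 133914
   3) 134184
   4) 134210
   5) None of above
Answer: 1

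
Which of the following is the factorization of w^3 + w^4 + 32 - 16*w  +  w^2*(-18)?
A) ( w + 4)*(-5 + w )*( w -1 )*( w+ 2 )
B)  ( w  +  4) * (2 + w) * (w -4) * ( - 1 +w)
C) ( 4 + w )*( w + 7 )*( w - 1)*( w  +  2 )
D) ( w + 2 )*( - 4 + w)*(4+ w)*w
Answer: B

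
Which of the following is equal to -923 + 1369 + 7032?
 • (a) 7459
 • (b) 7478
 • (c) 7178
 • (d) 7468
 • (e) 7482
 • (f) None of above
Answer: b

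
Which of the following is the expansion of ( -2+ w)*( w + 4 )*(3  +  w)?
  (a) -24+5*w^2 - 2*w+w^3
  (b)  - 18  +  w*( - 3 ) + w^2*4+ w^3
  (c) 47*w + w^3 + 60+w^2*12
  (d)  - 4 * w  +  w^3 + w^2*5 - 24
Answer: a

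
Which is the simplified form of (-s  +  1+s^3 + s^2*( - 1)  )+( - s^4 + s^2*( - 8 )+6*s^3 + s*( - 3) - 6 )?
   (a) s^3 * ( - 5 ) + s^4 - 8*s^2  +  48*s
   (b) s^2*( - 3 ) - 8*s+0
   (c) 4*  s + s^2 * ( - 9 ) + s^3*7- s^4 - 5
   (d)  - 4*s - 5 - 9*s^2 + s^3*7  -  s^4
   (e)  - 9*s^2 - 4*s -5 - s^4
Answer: d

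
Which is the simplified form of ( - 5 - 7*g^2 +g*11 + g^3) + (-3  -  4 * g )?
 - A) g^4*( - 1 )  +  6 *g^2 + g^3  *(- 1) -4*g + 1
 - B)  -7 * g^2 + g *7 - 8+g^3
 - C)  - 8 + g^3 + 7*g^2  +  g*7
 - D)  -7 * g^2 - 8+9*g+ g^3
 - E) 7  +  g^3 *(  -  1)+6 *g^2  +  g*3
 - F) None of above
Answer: B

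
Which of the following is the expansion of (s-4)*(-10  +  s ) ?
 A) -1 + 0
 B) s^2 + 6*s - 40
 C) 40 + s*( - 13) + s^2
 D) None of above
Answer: D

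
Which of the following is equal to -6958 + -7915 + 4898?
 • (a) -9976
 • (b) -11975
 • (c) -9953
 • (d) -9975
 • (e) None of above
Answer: d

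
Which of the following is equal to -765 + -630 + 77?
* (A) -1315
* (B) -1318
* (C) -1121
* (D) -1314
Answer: B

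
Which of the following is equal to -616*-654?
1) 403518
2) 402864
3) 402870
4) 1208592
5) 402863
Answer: 2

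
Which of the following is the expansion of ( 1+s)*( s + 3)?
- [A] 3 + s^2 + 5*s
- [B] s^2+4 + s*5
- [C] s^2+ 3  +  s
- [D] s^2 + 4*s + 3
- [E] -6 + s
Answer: D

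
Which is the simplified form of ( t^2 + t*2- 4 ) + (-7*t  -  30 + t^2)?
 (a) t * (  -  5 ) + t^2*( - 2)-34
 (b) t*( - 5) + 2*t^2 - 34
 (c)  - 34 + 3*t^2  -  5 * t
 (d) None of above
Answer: b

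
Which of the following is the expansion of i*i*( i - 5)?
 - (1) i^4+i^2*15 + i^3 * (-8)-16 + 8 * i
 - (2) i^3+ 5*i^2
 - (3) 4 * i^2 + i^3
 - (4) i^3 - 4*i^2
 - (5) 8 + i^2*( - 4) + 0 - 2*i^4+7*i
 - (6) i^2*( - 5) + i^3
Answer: 6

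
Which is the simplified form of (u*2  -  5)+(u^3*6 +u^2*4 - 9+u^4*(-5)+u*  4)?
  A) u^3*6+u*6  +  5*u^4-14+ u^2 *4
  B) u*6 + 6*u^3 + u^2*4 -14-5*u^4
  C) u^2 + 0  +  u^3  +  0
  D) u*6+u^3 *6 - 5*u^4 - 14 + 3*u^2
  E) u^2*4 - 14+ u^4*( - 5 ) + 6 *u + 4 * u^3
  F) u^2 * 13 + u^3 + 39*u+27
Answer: B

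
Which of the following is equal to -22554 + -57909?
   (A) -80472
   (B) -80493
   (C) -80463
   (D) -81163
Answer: C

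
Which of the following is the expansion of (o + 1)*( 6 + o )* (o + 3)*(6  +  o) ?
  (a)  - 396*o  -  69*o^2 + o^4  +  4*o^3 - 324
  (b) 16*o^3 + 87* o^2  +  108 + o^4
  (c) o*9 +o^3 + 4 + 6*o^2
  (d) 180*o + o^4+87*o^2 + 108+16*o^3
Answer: d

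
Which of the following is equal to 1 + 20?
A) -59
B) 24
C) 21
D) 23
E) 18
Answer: C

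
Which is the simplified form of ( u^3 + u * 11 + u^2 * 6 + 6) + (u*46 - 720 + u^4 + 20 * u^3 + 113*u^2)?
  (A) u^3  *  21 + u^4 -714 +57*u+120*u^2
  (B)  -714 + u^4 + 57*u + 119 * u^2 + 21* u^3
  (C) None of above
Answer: B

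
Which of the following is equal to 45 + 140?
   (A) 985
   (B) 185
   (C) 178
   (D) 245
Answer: B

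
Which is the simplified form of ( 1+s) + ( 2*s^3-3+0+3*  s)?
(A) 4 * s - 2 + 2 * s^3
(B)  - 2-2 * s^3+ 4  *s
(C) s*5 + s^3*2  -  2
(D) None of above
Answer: A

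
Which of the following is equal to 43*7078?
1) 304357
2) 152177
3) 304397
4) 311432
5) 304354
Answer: 5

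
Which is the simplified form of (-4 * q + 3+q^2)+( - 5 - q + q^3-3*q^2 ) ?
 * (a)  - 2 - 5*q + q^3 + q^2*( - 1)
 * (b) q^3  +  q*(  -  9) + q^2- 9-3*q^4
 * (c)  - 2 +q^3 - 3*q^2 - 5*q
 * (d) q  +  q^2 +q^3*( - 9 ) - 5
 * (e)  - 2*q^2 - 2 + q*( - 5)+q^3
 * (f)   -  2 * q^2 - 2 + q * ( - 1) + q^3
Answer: e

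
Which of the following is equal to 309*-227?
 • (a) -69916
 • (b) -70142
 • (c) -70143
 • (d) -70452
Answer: c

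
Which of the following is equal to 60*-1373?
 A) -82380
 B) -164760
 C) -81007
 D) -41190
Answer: A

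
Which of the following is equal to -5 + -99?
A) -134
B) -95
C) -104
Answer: C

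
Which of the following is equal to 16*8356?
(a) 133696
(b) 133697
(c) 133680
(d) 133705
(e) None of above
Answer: a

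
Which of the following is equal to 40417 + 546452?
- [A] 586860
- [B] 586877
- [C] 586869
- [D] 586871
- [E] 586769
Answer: C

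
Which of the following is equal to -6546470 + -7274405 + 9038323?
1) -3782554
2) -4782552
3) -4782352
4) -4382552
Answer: 2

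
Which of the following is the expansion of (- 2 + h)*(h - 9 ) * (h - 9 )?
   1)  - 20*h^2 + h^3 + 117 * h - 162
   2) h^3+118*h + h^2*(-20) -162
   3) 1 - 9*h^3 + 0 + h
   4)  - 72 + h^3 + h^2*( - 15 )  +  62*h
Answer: 1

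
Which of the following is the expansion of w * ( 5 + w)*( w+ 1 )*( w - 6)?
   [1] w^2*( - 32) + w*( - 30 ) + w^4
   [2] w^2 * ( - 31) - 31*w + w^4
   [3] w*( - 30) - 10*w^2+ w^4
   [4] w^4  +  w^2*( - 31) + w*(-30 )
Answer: 4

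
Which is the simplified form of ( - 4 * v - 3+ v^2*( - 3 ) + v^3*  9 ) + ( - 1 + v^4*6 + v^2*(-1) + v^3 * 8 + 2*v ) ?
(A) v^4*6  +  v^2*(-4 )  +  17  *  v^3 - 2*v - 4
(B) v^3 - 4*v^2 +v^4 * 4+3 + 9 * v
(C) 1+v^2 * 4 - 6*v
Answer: A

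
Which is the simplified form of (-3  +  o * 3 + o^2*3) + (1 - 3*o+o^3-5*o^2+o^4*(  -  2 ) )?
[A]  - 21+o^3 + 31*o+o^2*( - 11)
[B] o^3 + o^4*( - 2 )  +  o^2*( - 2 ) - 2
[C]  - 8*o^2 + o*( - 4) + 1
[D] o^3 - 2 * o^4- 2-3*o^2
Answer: B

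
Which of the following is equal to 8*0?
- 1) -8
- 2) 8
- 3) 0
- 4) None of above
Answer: 3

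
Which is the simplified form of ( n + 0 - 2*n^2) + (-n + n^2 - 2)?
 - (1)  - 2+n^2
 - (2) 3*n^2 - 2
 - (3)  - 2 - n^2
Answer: 3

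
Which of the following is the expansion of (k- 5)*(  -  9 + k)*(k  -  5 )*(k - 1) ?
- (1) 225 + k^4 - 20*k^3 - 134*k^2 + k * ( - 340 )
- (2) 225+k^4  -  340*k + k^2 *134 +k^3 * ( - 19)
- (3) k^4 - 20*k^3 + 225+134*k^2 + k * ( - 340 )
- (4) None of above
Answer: 3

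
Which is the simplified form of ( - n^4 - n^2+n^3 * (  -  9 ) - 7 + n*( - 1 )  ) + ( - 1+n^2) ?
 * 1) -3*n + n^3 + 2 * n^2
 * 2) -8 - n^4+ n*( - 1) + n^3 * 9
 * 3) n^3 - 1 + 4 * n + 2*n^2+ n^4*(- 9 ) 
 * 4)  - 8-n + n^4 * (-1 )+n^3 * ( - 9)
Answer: 4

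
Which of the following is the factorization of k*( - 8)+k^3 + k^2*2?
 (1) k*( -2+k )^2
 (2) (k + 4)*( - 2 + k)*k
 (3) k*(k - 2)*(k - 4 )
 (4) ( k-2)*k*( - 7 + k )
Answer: 2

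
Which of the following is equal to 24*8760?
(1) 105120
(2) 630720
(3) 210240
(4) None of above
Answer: 3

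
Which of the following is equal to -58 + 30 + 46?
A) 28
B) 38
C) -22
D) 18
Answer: D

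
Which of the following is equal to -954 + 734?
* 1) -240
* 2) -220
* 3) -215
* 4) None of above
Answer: 2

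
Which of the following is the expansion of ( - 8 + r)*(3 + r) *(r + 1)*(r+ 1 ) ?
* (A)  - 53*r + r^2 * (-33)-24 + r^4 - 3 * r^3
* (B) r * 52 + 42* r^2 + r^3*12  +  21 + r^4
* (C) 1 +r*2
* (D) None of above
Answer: A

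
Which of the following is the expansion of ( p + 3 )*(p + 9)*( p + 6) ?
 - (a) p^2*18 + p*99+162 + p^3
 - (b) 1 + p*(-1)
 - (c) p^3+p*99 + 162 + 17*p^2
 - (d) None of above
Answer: a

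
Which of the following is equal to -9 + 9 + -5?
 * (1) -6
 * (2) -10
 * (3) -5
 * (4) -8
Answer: 3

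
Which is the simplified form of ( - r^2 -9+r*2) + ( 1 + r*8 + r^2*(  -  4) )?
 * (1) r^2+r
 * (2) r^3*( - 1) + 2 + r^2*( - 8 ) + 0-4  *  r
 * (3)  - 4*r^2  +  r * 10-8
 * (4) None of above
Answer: 4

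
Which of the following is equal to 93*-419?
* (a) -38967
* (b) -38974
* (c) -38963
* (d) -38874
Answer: a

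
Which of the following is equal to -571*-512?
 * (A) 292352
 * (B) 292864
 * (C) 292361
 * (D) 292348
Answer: A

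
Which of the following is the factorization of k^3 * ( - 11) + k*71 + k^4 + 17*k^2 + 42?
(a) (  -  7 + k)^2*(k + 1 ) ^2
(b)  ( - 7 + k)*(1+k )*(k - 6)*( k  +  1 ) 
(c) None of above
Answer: b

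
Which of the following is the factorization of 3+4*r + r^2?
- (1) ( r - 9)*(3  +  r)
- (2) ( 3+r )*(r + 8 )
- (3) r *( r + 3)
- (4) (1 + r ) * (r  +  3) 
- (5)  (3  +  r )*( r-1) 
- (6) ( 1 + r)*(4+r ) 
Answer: 4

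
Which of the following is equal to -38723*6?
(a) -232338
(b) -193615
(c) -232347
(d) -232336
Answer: a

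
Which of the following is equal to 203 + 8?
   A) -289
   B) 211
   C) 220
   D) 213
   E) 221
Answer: B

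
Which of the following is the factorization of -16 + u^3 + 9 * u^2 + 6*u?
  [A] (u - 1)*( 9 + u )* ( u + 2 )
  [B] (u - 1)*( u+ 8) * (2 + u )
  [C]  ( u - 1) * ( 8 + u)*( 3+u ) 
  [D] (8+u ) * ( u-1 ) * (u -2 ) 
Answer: B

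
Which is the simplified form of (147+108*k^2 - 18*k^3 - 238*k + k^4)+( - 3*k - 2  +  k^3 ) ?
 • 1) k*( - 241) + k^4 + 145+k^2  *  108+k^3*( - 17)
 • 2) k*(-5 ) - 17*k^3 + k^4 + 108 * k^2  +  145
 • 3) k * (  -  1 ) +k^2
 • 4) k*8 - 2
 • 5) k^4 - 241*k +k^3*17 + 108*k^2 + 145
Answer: 1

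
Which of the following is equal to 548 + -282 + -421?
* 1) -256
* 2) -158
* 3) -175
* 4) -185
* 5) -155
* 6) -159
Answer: 5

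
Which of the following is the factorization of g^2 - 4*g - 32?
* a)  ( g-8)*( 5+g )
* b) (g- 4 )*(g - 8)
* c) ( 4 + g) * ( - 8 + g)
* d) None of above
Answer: c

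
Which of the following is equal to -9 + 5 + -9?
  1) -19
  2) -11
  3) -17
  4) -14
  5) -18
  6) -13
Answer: 6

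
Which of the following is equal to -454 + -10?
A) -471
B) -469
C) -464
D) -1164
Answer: C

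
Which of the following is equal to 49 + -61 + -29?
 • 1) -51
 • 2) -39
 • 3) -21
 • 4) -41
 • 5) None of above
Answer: 4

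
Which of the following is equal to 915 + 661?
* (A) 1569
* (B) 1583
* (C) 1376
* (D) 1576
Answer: D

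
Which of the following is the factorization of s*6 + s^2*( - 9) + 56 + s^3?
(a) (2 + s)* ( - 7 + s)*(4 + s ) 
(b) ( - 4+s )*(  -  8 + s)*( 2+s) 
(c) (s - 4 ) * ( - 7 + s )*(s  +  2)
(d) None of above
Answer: c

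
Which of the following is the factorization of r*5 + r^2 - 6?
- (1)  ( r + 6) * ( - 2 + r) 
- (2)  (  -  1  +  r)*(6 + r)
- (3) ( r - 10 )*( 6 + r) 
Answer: 2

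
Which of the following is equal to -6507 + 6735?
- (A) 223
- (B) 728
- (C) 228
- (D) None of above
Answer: C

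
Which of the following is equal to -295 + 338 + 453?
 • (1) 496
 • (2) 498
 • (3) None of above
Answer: 1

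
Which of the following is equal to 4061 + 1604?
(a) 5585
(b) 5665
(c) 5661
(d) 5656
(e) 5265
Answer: b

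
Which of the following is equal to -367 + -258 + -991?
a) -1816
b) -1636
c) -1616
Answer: c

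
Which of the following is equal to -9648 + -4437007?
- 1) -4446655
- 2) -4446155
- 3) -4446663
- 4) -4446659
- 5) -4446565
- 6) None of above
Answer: 1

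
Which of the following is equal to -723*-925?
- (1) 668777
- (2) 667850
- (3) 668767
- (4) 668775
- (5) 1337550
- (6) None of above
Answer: 4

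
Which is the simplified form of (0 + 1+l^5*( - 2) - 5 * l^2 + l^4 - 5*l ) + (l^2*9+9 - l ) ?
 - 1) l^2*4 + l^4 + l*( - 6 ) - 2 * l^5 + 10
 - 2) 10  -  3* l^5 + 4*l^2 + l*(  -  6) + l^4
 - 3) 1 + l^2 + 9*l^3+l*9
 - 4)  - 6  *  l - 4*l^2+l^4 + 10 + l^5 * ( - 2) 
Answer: 1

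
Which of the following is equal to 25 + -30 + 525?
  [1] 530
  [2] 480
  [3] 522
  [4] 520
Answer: 4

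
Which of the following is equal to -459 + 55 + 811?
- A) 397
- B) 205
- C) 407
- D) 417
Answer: C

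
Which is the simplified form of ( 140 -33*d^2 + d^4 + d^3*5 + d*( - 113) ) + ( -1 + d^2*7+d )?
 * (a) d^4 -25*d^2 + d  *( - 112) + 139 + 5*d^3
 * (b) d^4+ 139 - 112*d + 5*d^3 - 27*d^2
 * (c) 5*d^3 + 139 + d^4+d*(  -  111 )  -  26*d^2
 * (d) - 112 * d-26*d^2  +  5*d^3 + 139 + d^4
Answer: d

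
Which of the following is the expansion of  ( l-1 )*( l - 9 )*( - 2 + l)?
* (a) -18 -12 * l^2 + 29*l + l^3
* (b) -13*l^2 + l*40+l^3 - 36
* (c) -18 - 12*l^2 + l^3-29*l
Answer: a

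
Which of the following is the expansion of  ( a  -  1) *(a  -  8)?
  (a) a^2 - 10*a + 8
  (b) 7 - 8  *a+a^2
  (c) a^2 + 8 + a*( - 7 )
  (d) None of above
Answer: d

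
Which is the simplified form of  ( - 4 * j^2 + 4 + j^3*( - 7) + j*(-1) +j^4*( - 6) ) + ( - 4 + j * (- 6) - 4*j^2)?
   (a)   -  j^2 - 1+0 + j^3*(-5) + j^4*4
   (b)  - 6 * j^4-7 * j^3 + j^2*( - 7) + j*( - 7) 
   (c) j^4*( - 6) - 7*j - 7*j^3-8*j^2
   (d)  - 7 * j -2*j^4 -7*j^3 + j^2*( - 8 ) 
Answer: c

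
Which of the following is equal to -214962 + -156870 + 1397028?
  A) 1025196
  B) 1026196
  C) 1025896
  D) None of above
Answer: A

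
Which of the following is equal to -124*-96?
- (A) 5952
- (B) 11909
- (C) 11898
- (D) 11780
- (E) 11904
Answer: E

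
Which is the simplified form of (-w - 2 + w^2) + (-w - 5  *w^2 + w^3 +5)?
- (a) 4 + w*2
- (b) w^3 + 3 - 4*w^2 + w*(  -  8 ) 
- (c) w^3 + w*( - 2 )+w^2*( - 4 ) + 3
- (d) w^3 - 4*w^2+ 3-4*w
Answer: c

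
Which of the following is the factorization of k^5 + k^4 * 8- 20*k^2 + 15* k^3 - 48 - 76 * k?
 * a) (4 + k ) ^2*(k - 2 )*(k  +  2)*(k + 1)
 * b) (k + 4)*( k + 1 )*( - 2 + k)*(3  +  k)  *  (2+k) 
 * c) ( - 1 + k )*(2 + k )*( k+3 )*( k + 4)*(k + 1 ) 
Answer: b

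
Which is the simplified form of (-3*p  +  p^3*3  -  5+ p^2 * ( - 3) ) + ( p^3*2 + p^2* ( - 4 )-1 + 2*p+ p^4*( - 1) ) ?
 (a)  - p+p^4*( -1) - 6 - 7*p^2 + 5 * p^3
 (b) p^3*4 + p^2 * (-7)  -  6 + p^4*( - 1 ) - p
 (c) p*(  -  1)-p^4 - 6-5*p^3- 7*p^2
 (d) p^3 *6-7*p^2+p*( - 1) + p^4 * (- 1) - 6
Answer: a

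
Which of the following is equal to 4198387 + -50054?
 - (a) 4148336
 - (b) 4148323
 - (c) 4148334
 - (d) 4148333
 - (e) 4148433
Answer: d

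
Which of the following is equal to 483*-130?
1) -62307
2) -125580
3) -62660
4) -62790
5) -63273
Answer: 4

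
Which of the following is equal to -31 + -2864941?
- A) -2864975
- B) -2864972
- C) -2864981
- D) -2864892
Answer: B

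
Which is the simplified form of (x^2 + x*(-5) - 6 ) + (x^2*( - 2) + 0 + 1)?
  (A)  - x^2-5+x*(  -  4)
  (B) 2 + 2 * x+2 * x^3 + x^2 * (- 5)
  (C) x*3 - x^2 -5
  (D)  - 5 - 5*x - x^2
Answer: D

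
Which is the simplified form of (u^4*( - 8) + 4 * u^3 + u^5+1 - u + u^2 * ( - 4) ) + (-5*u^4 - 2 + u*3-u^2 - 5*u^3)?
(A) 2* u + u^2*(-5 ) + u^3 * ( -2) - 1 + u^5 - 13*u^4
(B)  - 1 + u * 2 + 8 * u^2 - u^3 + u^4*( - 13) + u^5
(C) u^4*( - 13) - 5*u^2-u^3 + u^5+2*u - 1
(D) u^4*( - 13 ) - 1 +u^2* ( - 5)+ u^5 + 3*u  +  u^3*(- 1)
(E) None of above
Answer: C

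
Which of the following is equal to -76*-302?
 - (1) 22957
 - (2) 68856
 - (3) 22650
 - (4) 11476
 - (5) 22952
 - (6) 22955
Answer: 5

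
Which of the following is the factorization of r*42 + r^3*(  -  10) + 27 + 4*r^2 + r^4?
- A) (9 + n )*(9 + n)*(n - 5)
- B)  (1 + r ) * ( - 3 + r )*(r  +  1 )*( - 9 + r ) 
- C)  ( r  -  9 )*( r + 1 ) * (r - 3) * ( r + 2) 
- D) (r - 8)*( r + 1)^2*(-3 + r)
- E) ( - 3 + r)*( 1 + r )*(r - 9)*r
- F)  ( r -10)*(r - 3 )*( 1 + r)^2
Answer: B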